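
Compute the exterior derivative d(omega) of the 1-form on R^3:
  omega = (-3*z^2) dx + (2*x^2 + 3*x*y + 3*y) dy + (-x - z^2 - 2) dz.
d(omega) = (4*x + 3*y) dx ∧ dy + (6*z - 1) dx ∧ dz

For a 1-form omega = sum_i f_i dx_i, the exterior derivative is
  d(omega) = sum_{i < j} (∂f_j/∂x_i - ∂f_i/∂x_j) dx_i ∧ dx_j.
  coefficient of dx ∧ dy: ∂f_2/∂x - ∂f_1/∂y = ∂(2*x^2 + 3*x*y + 3*y)/∂x - ∂(-3*z^2)/∂y = 4*x + 3*y
  coefficient of dx ∧ dz: ∂f_3/∂x - ∂f_1/∂z = ∂(-x - z^2 - 2)/∂x - ∂(-3*z^2)/∂z = 6*z - 1
Assembling: d(omega) = (4*x + 3*y) dx ∧ dy + (6*z - 1) dx ∧ dz.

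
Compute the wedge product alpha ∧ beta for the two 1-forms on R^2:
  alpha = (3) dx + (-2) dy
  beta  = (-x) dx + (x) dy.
alpha ∧ beta = (x) dx ∧ dy

Distribute the wedge, using dx_i ∧ dx_j = -dx_j ∧ dx_i and dx_i ∧ dx_i = 0. For each pair (i, j) with i < j, the coefficient of dx_i ∧ dx_j in alpha ∧ beta is (alpha_i * beta_j - alpha_j * beta_i). Collecting: alpha ∧ beta = (x) dx ∧ dy.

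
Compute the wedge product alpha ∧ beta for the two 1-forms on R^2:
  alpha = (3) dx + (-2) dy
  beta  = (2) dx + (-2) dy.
alpha ∧ beta = (-2) dx ∧ dy

Distribute the wedge, using dx_i ∧ dx_j = -dx_j ∧ dx_i and dx_i ∧ dx_i = 0. For each pair (i, j) with i < j, the coefficient of dx_i ∧ dx_j in alpha ∧ beta is (alpha_i * beta_j - alpha_j * beta_i). Collecting: alpha ∧ beta = (-2) dx ∧ dy.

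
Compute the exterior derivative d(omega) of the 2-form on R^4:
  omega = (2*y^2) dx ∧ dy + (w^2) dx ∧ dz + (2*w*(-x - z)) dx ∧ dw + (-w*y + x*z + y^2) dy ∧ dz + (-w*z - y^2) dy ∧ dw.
d(omega) = (4*w) dx ∧ dz ∧ dw + (z) dx ∧ dy ∧ dz + (w - y) dy ∧ dz ∧ dw

For a 2-form omega = sum_{i<j} g_{ij} dx_i ∧ dx_j, the exterior derivative is
  d(omega) = sum_{i<j} d(g_{ij}) ∧ dx_i ∧ dx_j = sum_{i<j, k} (∂g_{ij}/∂x_k) dx_k ∧ dx_i ∧ dx_j.
Expand each term, using dx_k ∧ dx_i ∧ dx_j = sgn(permutation) dx_{(a)} ∧ dx_{(b)} ∧ dx_{(c)} with (a < b < c) sorted:
  d(w^2) includes (∂/∂w)(w^2) dw = (2*w) dw, which multiplied by dx ∧ dz gives (2*w) dx ∧ dz ∧ dw
  d(2*w*(-x - z)) includes (∂/∂z)(2*w*(-x - z)) dz = (-2*w) dz, which multiplied by dx ∧ dw gives (2*w) dx ∧ dz ∧ dw
  d(-w*y + x*z + y^2) includes (∂/∂x)(-w*y + x*z + y^2) dx = (z) dx, which multiplied by dy ∧ dz gives (z) dx ∧ dy ∧ dz
  d(-w*y + x*z + y^2) includes (∂/∂w)(-w*y + x*z + y^2) dw = (-y) dw, which multiplied by dy ∧ dz gives (-y) dy ∧ dz ∧ dw
  d(-w*z - y^2) includes (∂/∂z)(-w*z - y^2) dz = (-w) dz, which multiplied by dy ∧ dw gives (w) dy ∧ dz ∧ dw
Collecting like 3-forms: d(omega) = (4*w) dx ∧ dz ∧ dw + (z) dx ∧ dy ∧ dz + (w - y) dy ∧ dz ∧ dw.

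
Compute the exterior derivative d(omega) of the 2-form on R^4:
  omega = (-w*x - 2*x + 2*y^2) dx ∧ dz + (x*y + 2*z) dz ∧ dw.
d(omega) = (-4*y) dx ∧ dy ∧ dz + (-x + y) dx ∧ dz ∧ dw + (x) dy ∧ dz ∧ dw

For a 2-form omega = sum_{i<j} g_{ij} dx_i ∧ dx_j, the exterior derivative is
  d(omega) = sum_{i<j} d(g_{ij}) ∧ dx_i ∧ dx_j = sum_{i<j, k} (∂g_{ij}/∂x_k) dx_k ∧ dx_i ∧ dx_j.
Expand each term, using dx_k ∧ dx_i ∧ dx_j = sgn(permutation) dx_{(a)} ∧ dx_{(b)} ∧ dx_{(c)} with (a < b < c) sorted:
  d(-w*x - 2*x + 2*y^2) includes (∂/∂y)(-w*x - 2*x + 2*y^2) dy = (4*y) dy, which multiplied by dx ∧ dz gives (-4*y) dx ∧ dy ∧ dz
  d(-w*x - 2*x + 2*y^2) includes (∂/∂w)(-w*x - 2*x + 2*y^2) dw = (-x) dw, which multiplied by dx ∧ dz gives (-x) dx ∧ dz ∧ dw
  d(x*y + 2*z) includes (∂/∂x)(x*y + 2*z) dx = (y) dx, which multiplied by dz ∧ dw gives (y) dx ∧ dz ∧ dw
  d(x*y + 2*z) includes (∂/∂y)(x*y + 2*z) dy = (x) dy, which multiplied by dz ∧ dw gives (x) dy ∧ dz ∧ dw
Collecting like 3-forms: d(omega) = (-4*y) dx ∧ dy ∧ dz + (-x + y) dx ∧ dz ∧ dw + (x) dy ∧ dz ∧ dw.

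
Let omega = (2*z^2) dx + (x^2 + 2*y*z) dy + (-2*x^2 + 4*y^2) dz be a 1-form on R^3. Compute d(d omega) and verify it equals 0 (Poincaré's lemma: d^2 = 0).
d(d omega) = 0

Step 1: d omega = sum_{i<j} (∂f_j/∂x_i - ∂f_i/∂x_j) dx_i ∧ dx_j:
  coeff of dx ∧ dy: 2*x
  coeff of dx ∧ dz: -4*x - 4*z
  coeff of dy ∧ dz: 6*y
Step 2: Apply d again to each 2-form coefficient. The only possible 3-form in R^3 is dx ∧ dy ∧ dz, with coefficient
  ∂(coeff of dy∧dz)/∂x - ∂(coeff of dx∧dz)/∂y + ∂(coeff of dx∧dy)/∂z
  = ∂/∂x (6*y) - ∂/∂y (-4*x - 4*z) + ∂/∂z (2*x).
Each of these terms simplifies to sums of mixed partials that cancel in pairs. The result is 0 (by equality of mixed partials for smooth functions — Schwarz / Clairaut).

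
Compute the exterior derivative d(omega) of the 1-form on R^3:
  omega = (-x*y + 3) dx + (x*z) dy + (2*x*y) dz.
d(omega) = (x + z) dx ∧ dy + (2*y) dx ∧ dz + (x) dy ∧ dz

For a 1-form omega = sum_i f_i dx_i, the exterior derivative is
  d(omega) = sum_{i < j} (∂f_j/∂x_i - ∂f_i/∂x_j) dx_i ∧ dx_j.
  coefficient of dx ∧ dy: ∂f_2/∂x - ∂f_1/∂y = ∂(x*z)/∂x - ∂(-x*y + 3)/∂y = x + z
  coefficient of dx ∧ dz: ∂f_3/∂x - ∂f_1/∂z = ∂(2*x*y)/∂x - ∂(-x*y + 3)/∂z = 2*y
  coefficient of dy ∧ dz: ∂f_3/∂y - ∂f_2/∂z = ∂(2*x*y)/∂y - ∂(x*z)/∂z = x
Assembling: d(omega) = (x + z) dx ∧ dy + (2*y) dx ∧ dz + (x) dy ∧ dz.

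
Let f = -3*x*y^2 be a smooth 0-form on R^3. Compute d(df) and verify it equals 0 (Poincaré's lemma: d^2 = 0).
d(df) = 0

Step 1: df = sum_i (∂f/∂x_i) dx_i = (-3*y^2) dx + (-6*x*y) dy + (0) dz.
Step 2: Apply d again. Using the 1-form formula, the coefficient of dx ∧ dy in d(df) is ∂^2 f/∂x ∂y - ∂^2 f/∂y ∂x = (-6*y) - (-6*y) = 0 (equality of mixed partials for smooth f).
Similarly for dx ∧ dz and dy ∧ dz — all coefficients vanish. So d(df) = 0.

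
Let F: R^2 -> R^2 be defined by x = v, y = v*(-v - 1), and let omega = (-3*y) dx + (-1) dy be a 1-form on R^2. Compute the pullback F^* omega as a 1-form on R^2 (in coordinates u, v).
F^* omega = (3*v^2 + 5*v + 1) dv

Using F^*(f dg) = (f ∘ F) d(g ∘ F), substitute each coordinate x_i by F_i(u, v) in f_i, and replace dx_i by d F_i = (∂F_i/∂u) du + (∂F_i/∂v) dv.
  For the x component: f_1(F) = 3*v*(v + 1); d F_1 = (0) du + (1) dv
  For the y component: f_2(F) = -1; d F_2 = (0) du + (-2*v - 1) dv
Combining and collecting du, dv coefficients:
  coeff of du: 0
  coeff of dv: 3*v^2 + 5*v + 1
F^* omega = (3*v^2 + 5*v + 1) dv.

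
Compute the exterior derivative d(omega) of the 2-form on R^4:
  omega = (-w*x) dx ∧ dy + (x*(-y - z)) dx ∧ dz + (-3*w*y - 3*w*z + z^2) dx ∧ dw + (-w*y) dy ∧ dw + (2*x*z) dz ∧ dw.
d(omega) = (3*w - x) dx ∧ dy ∧ dw + (x) dx ∧ dy ∧ dz + (3*w) dx ∧ dz ∧ dw

For a 2-form omega = sum_{i<j} g_{ij} dx_i ∧ dx_j, the exterior derivative is
  d(omega) = sum_{i<j} d(g_{ij}) ∧ dx_i ∧ dx_j = sum_{i<j, k} (∂g_{ij}/∂x_k) dx_k ∧ dx_i ∧ dx_j.
Expand each term, using dx_k ∧ dx_i ∧ dx_j = sgn(permutation) dx_{(a)} ∧ dx_{(b)} ∧ dx_{(c)} with (a < b < c) sorted:
  d(-w*x) includes (∂/∂w)(-w*x) dw = (-x) dw, which multiplied by dx ∧ dy gives (-x) dx ∧ dy ∧ dw
  d(x*(-y - z)) includes (∂/∂y)(x*(-y - z)) dy = (-x) dy, which multiplied by dx ∧ dz gives (x) dx ∧ dy ∧ dz
  d(-3*w*y - 3*w*z + z^2) includes (∂/∂y)(-3*w*y - 3*w*z + z^2) dy = (-3*w) dy, which multiplied by dx ∧ dw gives (3*w) dx ∧ dy ∧ dw
  d(-3*w*y - 3*w*z + z^2) includes (∂/∂z)(-3*w*y - 3*w*z + z^2) dz = (-3*w + 2*z) dz, which multiplied by dx ∧ dw gives (3*w - 2*z) dx ∧ dz ∧ dw
  d(2*x*z) includes (∂/∂x)(2*x*z) dx = (2*z) dx, which multiplied by dz ∧ dw gives (2*z) dx ∧ dz ∧ dw
Collecting like 3-forms: d(omega) = (3*w - x) dx ∧ dy ∧ dw + (x) dx ∧ dy ∧ dz + (3*w) dx ∧ dz ∧ dw.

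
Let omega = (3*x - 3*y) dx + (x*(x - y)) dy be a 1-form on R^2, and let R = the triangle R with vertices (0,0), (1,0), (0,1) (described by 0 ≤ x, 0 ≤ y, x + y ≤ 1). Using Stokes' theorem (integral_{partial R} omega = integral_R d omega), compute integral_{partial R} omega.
integral_(partial R) omega = 5/3

Stokes: integral_partial_R omega = integral_R d omega with d omega = (∂Q/∂x - ∂P/∂y) dx ∧ dy.
  ∂Q/∂x = 2*x - y
  ∂P/∂y = -3
  integrand = ∂Q/∂x - ∂P/∂y = 2*x - y + 3.
Integrating over R: integral_0^1 integral_0^{1-x} (2*x - y + 3) dy dx = 5/3.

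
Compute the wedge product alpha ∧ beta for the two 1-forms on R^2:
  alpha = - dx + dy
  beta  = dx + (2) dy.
alpha ∧ beta = (-3) dx ∧ dy

Distribute the wedge, using dx_i ∧ dx_j = -dx_j ∧ dx_i and dx_i ∧ dx_i = 0. For each pair (i, j) with i < j, the coefficient of dx_i ∧ dx_j in alpha ∧ beta is (alpha_i * beta_j - alpha_j * beta_i). Collecting: alpha ∧ beta = (-3) dx ∧ dy.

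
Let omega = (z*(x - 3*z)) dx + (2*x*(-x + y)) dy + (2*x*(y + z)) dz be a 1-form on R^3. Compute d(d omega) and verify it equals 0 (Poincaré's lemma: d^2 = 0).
d(d omega) = 0

Step 1: d omega = sum_{i<j} (∂f_j/∂x_i - ∂f_i/∂x_j) dx_i ∧ dx_j:
  coeff of dx ∧ dy: -4*x + 2*y
  coeff of dx ∧ dz: -x + 2*y + 8*z
  coeff of dy ∧ dz: 2*x
Step 2: Apply d again to each 2-form coefficient. The only possible 3-form in R^3 is dx ∧ dy ∧ dz, with coefficient
  ∂(coeff of dy∧dz)/∂x - ∂(coeff of dx∧dz)/∂y + ∂(coeff of dx∧dy)/∂z
  = ∂/∂x (2*x) - ∂/∂y (-x + 2*y + 8*z) + ∂/∂z (-4*x + 2*y).
Each of these terms simplifies to sums of mixed partials that cancel in pairs. The result is 0 (by equality of mixed partials for smooth functions — Schwarz / Clairaut).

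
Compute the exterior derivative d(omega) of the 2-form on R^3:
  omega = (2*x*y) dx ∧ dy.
d(omega) = 0

For a 2-form omega = sum_{i<j} g_{ij} dx_i ∧ dx_j, the exterior derivative is
  d(omega) = sum_{i<j} d(g_{ij}) ∧ dx_i ∧ dx_j = sum_{i<j, k} (∂g_{ij}/∂x_k) dx_k ∧ dx_i ∧ dx_j.
Expand each term, using dx_k ∧ dx_i ∧ dx_j = sgn(permutation) dx_{(a)} ∧ dx_{(b)} ∧ dx_{(c)} with (a < b < c) sorted:

Collecting like 3-forms: d(omega) = 0.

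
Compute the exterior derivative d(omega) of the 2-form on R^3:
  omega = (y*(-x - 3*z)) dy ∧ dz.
d(omega) = (-y) dx ∧ dy ∧ dz

For a 2-form omega = sum_{i<j} g_{ij} dx_i ∧ dx_j, the exterior derivative is
  d(omega) = sum_{i<j} d(g_{ij}) ∧ dx_i ∧ dx_j = sum_{i<j, k} (∂g_{ij}/∂x_k) dx_k ∧ dx_i ∧ dx_j.
Expand each term, using dx_k ∧ dx_i ∧ dx_j = sgn(permutation) dx_{(a)} ∧ dx_{(b)} ∧ dx_{(c)} with (a < b < c) sorted:
  d(y*(-x - 3*z)) includes (∂/∂x)(y*(-x - 3*z)) dx = (-y) dx, which multiplied by dy ∧ dz gives (-y) dx ∧ dy ∧ dz
Collecting like 3-forms: d(omega) = (-y) dx ∧ dy ∧ dz.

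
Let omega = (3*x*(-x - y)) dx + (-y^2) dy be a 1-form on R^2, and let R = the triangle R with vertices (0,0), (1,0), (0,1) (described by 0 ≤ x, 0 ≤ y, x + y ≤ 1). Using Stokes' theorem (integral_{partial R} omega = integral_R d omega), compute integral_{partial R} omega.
integral_(partial R) omega = 1/2

Stokes: integral_partial_R omega = integral_R d omega with d omega = (∂Q/∂x - ∂P/∂y) dx ∧ dy.
  ∂Q/∂x = 0
  ∂P/∂y = -3*x
  integrand = ∂Q/∂x - ∂P/∂y = 3*x.
Integrating over R: integral_0^1 integral_0^{1-x} (3*x) dy dx = 1/2.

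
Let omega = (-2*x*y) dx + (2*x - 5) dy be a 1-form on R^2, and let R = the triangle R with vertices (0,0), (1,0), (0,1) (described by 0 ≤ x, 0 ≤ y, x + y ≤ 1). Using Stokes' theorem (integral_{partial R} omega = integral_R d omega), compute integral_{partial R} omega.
integral_(partial R) omega = 4/3

Stokes: integral_partial_R omega = integral_R d omega with d omega = (∂Q/∂x - ∂P/∂y) dx ∧ dy.
  ∂Q/∂x = 2
  ∂P/∂y = -2*x
  integrand = ∂Q/∂x - ∂P/∂y = 2*x + 2.
Integrating over R: integral_0^1 integral_0^{1-x} (2*x + 2) dy dx = 4/3.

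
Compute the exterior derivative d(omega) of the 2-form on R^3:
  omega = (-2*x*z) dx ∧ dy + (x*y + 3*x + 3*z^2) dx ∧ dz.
d(omega) = (-3*x) dx ∧ dy ∧ dz

For a 2-form omega = sum_{i<j} g_{ij} dx_i ∧ dx_j, the exterior derivative is
  d(omega) = sum_{i<j} d(g_{ij}) ∧ dx_i ∧ dx_j = sum_{i<j, k} (∂g_{ij}/∂x_k) dx_k ∧ dx_i ∧ dx_j.
Expand each term, using dx_k ∧ dx_i ∧ dx_j = sgn(permutation) dx_{(a)} ∧ dx_{(b)} ∧ dx_{(c)} with (a < b < c) sorted:
  d(-2*x*z) includes (∂/∂z)(-2*x*z) dz = (-2*x) dz, which multiplied by dx ∧ dy gives (-2*x) dx ∧ dy ∧ dz
  d(x*y + 3*x + 3*z^2) includes (∂/∂y)(x*y + 3*x + 3*z^2) dy = (x) dy, which multiplied by dx ∧ dz gives (-x) dx ∧ dy ∧ dz
Collecting like 3-forms: d(omega) = (-3*x) dx ∧ dy ∧ dz.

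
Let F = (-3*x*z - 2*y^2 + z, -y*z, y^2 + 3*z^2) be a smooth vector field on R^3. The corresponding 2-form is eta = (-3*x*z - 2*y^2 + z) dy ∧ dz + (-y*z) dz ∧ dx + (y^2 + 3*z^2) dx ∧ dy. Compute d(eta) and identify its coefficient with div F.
d(eta) = (2*z) dx ∧ dy ∧ dz; div F = 2*z

For a 2-form in R^3 of the form above, applying d gives a 3-form with coefficient ∂P/∂x + ∂Q/∂y + ∂R/∂z:
  ∂P/∂x = -3*z
  ∂Q/∂y = -z
  ∂R/∂z = 6*z
Sum = 2*z, which is exactly div F.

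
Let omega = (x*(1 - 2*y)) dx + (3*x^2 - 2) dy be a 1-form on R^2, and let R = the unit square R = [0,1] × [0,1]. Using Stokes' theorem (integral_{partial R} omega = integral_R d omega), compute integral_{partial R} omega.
integral_(partial R) omega = 4

Stokes: integral_partial_R omega = integral_R d omega with d omega = (∂Q/∂x - ∂P/∂y) dx ∧ dy.
  ∂Q/∂x = 6*x
  ∂P/∂y = -2*x
  integrand = ∂Q/∂x - ∂P/∂y = 8*x.
Integrating over R: integral_0^1 integral_0^1 (8*x) dx dy = 4.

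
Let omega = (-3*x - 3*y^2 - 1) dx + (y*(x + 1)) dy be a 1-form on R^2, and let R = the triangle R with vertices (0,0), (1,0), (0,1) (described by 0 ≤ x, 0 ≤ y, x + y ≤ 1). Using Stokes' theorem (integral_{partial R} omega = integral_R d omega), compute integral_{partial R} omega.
integral_(partial R) omega = 7/6

Stokes: integral_partial_R omega = integral_R d omega with d omega = (∂Q/∂x - ∂P/∂y) dx ∧ dy.
  ∂Q/∂x = y
  ∂P/∂y = -6*y
  integrand = ∂Q/∂x - ∂P/∂y = 7*y.
Integrating over R: integral_0^1 integral_0^{1-x} (7*y) dy dx = 7/6.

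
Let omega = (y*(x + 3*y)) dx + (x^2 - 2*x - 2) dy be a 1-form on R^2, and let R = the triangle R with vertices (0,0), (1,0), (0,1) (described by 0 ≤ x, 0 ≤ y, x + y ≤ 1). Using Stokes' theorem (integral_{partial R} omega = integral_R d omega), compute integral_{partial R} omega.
integral_(partial R) omega = -11/6

Stokes: integral_partial_R omega = integral_R d omega with d omega = (∂Q/∂x - ∂P/∂y) dx ∧ dy.
  ∂Q/∂x = 2*x - 2
  ∂P/∂y = x + 6*y
  integrand = ∂Q/∂x - ∂P/∂y = x - 6*y - 2.
Integrating over R: integral_0^1 integral_0^{1-x} (x - 6*y - 2) dy dx = -11/6.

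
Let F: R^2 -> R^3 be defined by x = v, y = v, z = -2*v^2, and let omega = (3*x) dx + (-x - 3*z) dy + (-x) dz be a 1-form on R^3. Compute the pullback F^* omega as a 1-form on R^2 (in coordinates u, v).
F^* omega = (2*v*(5*v + 1)) dv

Using F^*(f dg) = (f ∘ F) d(g ∘ F), substitute each coordinate x_i by F_i(u, v) in f_i, and replace dx_i by d F_i = (∂F_i/∂u) du + (∂F_i/∂v) dv.
  For the x component: f_1(F) = 3*v; d F_1 = (0) du + (1) dv
  For the y component: f_2(F) = v*(6*v - 1); d F_2 = (0) du + (1) dv
  For the z component: f_3(F) = -v; d F_3 = (0) du + (-4*v) dv
Combining and collecting du, dv coefficients:
  coeff of du: 0
  coeff of dv: 2*v*(5*v + 1)
F^* omega = (2*v*(5*v + 1)) dv.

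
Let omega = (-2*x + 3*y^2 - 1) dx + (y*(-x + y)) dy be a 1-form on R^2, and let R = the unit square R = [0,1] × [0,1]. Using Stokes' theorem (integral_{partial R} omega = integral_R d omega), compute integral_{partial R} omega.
integral_(partial R) omega = -7/2

Stokes: integral_partial_R omega = integral_R d omega with d omega = (∂Q/∂x - ∂P/∂y) dx ∧ dy.
  ∂Q/∂x = -y
  ∂P/∂y = 6*y
  integrand = ∂Q/∂x - ∂P/∂y = -7*y.
Integrating over R: integral_0^1 integral_0^1 (-7*y) dx dy = -7/2.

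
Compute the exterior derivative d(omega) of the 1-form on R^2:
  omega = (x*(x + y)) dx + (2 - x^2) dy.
d(omega) = (-3*x) dx ∧ dy

For a 1-form omega = sum_i f_i dx_i, the exterior derivative is
  d(omega) = sum_{i < j} (∂f_j/∂x_i - ∂f_i/∂x_j) dx_i ∧ dx_j.
  coefficient of dx ∧ dy: ∂f_2/∂x - ∂f_1/∂y = ∂(2 - x^2)/∂x - ∂(x*(x + y))/∂y = -3*x
Assembling: d(omega) = (-3*x) dx ∧ dy.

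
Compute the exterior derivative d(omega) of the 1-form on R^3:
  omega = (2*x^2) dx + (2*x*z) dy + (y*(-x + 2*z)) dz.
d(omega) = (2*z) dx ∧ dy + (-y) dx ∧ dz + (-3*x + 2*z) dy ∧ dz

For a 1-form omega = sum_i f_i dx_i, the exterior derivative is
  d(omega) = sum_{i < j} (∂f_j/∂x_i - ∂f_i/∂x_j) dx_i ∧ dx_j.
  coefficient of dx ∧ dy: ∂f_2/∂x - ∂f_1/∂y = ∂(2*x*z)/∂x - ∂(2*x^2)/∂y = 2*z
  coefficient of dx ∧ dz: ∂f_3/∂x - ∂f_1/∂z = ∂(y*(-x + 2*z))/∂x - ∂(2*x^2)/∂z = -y
  coefficient of dy ∧ dz: ∂f_3/∂y - ∂f_2/∂z = ∂(y*(-x + 2*z))/∂y - ∂(2*x*z)/∂z = -3*x + 2*z
Assembling: d(omega) = (2*z) dx ∧ dy + (-y) dx ∧ dz + (-3*x + 2*z) dy ∧ dz.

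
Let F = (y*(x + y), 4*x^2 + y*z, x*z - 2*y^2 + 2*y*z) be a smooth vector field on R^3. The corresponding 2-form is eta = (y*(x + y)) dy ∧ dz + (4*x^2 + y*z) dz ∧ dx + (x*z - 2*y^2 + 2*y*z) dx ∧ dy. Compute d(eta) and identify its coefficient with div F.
d(eta) = (x + 3*y + z) dx ∧ dy ∧ dz; div F = x + 3*y + z

For a 2-form in R^3 of the form above, applying d gives a 3-form with coefficient ∂P/∂x + ∂Q/∂y + ∂R/∂z:
  ∂P/∂x = y
  ∂Q/∂y = z
  ∂R/∂z = x + 2*y
Sum = x + 3*y + z, which is exactly div F.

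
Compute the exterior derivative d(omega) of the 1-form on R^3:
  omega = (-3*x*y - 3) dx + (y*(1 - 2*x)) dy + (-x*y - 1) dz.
d(omega) = (3*x - 2*y) dx ∧ dy + (-y) dx ∧ dz + (-x) dy ∧ dz

For a 1-form omega = sum_i f_i dx_i, the exterior derivative is
  d(omega) = sum_{i < j} (∂f_j/∂x_i - ∂f_i/∂x_j) dx_i ∧ dx_j.
  coefficient of dx ∧ dy: ∂f_2/∂x - ∂f_1/∂y = ∂(y*(1 - 2*x))/∂x - ∂(-3*x*y - 3)/∂y = 3*x - 2*y
  coefficient of dx ∧ dz: ∂f_3/∂x - ∂f_1/∂z = ∂(-x*y - 1)/∂x - ∂(-3*x*y - 3)/∂z = -y
  coefficient of dy ∧ dz: ∂f_3/∂y - ∂f_2/∂z = ∂(-x*y - 1)/∂y - ∂(y*(1 - 2*x))/∂z = -x
Assembling: d(omega) = (3*x - 2*y) dx ∧ dy + (-y) dx ∧ dz + (-x) dy ∧ dz.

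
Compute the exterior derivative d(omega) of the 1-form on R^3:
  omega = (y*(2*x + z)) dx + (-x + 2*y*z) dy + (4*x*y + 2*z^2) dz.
d(omega) = (-2*x - z - 1) dx ∧ dy + (3*y) dx ∧ dz + (4*x - 2*y) dy ∧ dz

For a 1-form omega = sum_i f_i dx_i, the exterior derivative is
  d(omega) = sum_{i < j} (∂f_j/∂x_i - ∂f_i/∂x_j) dx_i ∧ dx_j.
  coefficient of dx ∧ dy: ∂f_2/∂x - ∂f_1/∂y = ∂(-x + 2*y*z)/∂x - ∂(y*(2*x + z))/∂y = -2*x - z - 1
  coefficient of dx ∧ dz: ∂f_3/∂x - ∂f_1/∂z = ∂(4*x*y + 2*z^2)/∂x - ∂(y*(2*x + z))/∂z = 3*y
  coefficient of dy ∧ dz: ∂f_3/∂y - ∂f_2/∂z = ∂(4*x*y + 2*z^2)/∂y - ∂(-x + 2*y*z)/∂z = 4*x - 2*y
Assembling: d(omega) = (-2*x - z - 1) dx ∧ dy + (3*y) dx ∧ dz + (4*x - 2*y) dy ∧ dz.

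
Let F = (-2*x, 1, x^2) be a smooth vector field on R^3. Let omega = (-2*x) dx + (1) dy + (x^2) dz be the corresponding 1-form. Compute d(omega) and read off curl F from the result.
d(omega) = (0) dy ∧ dz + (-2*x) dz ∧ dx + (0) dx ∧ dy; curl F = (0, -2*x, 0)

d omega = sum_{i<j} (∂f_j/∂x_i - ∂f_i/∂x_j) dx_i ∧ dx_j. Under the identification (dy ∧ dz, dz ∧ dx, dx ∧ dy) ↔ (e_x, e_y, e_z), the coefficients are exactly the components of curl F. Compute:
  ∂R/∂y - ∂Q/∂z = (0) - (0) = 0
  ∂P/∂z - ∂R/∂x = (0) - (2*x) = -2*x
  ∂Q/∂x - ∂P/∂y = (0) - (0) = 0.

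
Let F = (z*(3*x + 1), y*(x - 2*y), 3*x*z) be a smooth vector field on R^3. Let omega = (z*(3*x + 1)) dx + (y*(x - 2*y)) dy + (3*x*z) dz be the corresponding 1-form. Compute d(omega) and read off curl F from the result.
d(omega) = (0) dy ∧ dz + (3*x - 3*z + 1) dz ∧ dx + (y) dx ∧ dy; curl F = (0, 3*x - 3*z + 1, y)

d omega = sum_{i<j} (∂f_j/∂x_i - ∂f_i/∂x_j) dx_i ∧ dx_j. Under the identification (dy ∧ dz, dz ∧ dx, dx ∧ dy) ↔ (e_x, e_y, e_z), the coefficients are exactly the components of curl F. Compute:
  ∂R/∂y - ∂Q/∂z = (0) - (0) = 0
  ∂P/∂z - ∂R/∂x = (3*x + 1) - (3*z) = 3*x - 3*z + 1
  ∂Q/∂x - ∂P/∂y = (y) - (0) = y.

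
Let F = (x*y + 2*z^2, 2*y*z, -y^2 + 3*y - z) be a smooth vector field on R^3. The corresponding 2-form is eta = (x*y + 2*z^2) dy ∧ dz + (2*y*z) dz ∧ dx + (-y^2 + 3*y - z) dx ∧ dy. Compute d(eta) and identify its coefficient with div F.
d(eta) = (y + 2*z - 1) dx ∧ dy ∧ dz; div F = y + 2*z - 1

For a 2-form in R^3 of the form above, applying d gives a 3-form with coefficient ∂P/∂x + ∂Q/∂y + ∂R/∂z:
  ∂P/∂x = y
  ∂Q/∂y = 2*z
  ∂R/∂z = -1
Sum = y + 2*z - 1, which is exactly div F.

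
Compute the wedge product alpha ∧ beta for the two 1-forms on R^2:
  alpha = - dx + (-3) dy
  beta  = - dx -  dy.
alpha ∧ beta = (-2) dx ∧ dy

Distribute the wedge, using dx_i ∧ dx_j = -dx_j ∧ dx_i and dx_i ∧ dx_i = 0. For each pair (i, j) with i < j, the coefficient of dx_i ∧ dx_j in alpha ∧ beta is (alpha_i * beta_j - alpha_j * beta_i). Collecting: alpha ∧ beta = (-2) dx ∧ dy.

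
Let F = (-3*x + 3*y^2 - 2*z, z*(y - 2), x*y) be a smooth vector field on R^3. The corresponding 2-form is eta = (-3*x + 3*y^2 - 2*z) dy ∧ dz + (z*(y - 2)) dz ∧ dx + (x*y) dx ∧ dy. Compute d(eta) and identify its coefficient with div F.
d(eta) = (z - 3) dx ∧ dy ∧ dz; div F = z - 3

For a 2-form in R^3 of the form above, applying d gives a 3-form with coefficient ∂P/∂x + ∂Q/∂y + ∂R/∂z:
  ∂P/∂x = -3
  ∂Q/∂y = z
  ∂R/∂z = 0
Sum = z - 3, which is exactly div F.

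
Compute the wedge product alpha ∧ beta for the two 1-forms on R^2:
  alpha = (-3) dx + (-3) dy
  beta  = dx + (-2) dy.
alpha ∧ beta = (9) dx ∧ dy

Distribute the wedge, using dx_i ∧ dx_j = -dx_j ∧ dx_i and dx_i ∧ dx_i = 0. For each pair (i, j) with i < j, the coefficient of dx_i ∧ dx_j in alpha ∧ beta is (alpha_i * beta_j - alpha_j * beta_i). Collecting: alpha ∧ beta = (9) dx ∧ dy.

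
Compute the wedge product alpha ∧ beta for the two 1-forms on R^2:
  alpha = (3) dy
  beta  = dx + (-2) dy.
alpha ∧ beta = (-3) dx ∧ dy

Distribute the wedge, using dx_i ∧ dx_j = -dx_j ∧ dx_i and dx_i ∧ dx_i = 0. For each pair (i, j) with i < j, the coefficient of dx_i ∧ dx_j in alpha ∧ beta is (alpha_i * beta_j - alpha_j * beta_i). Collecting: alpha ∧ beta = (-3) dx ∧ dy.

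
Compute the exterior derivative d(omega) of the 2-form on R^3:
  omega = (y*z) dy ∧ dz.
d(omega) = 0

For a 2-form omega = sum_{i<j} g_{ij} dx_i ∧ dx_j, the exterior derivative is
  d(omega) = sum_{i<j} d(g_{ij}) ∧ dx_i ∧ dx_j = sum_{i<j, k} (∂g_{ij}/∂x_k) dx_k ∧ dx_i ∧ dx_j.
Expand each term, using dx_k ∧ dx_i ∧ dx_j = sgn(permutation) dx_{(a)} ∧ dx_{(b)} ∧ dx_{(c)} with (a < b < c) sorted:

Collecting like 3-forms: d(omega) = 0.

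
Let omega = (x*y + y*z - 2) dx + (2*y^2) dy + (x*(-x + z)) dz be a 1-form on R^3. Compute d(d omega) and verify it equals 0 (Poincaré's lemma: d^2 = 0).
d(d omega) = 0

Step 1: d omega = sum_{i<j} (∂f_j/∂x_i - ∂f_i/∂x_j) dx_i ∧ dx_j:
  coeff of dx ∧ dy: -x - z
  coeff of dx ∧ dz: -2*x - y + z
  coeff of dy ∧ dz: 0
Step 2: Apply d again to each 2-form coefficient. The only possible 3-form in R^3 is dx ∧ dy ∧ dz, with coefficient
  ∂(coeff of dy∧dz)/∂x - ∂(coeff of dx∧dz)/∂y + ∂(coeff of dx∧dy)/∂z
  = ∂/∂x (0) - ∂/∂y (-2*x - y + z) + ∂/∂z (-x - z).
Each of these terms simplifies to sums of mixed partials that cancel in pairs. The result is 0 (by equality of mixed partials for smooth functions — Schwarz / Clairaut).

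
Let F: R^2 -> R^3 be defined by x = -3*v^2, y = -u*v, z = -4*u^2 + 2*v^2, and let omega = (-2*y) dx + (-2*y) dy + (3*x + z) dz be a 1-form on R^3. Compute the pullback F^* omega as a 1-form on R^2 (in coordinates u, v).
F^* omega = (32*u^3 + 54*u*v^2) du + (2*v*(-9*u^2 - 6*u*v - 14*v^2)) dv

Using F^*(f dg) = (f ∘ F) d(g ∘ F), substitute each coordinate x_i by F_i(u, v) in f_i, and replace dx_i by d F_i = (∂F_i/∂u) du + (∂F_i/∂v) dv.
  For the x component: f_1(F) = 2*u*v; d F_1 = (0) du + (-6*v) dv
  For the y component: f_2(F) = 2*u*v; d F_2 = (-v) du + (-u) dv
  For the z component: f_3(F) = -4*u^2 - 7*v^2; d F_3 = (-8*u) du + (4*v) dv
Combining and collecting du, dv coefficients:
  coeff of du: 32*u^3 + 54*u*v^2
  coeff of dv: 2*v*(-9*u^2 - 6*u*v - 14*v^2)
F^* omega = (32*u^3 + 54*u*v^2) du + (2*v*(-9*u^2 - 6*u*v - 14*v^2)) dv.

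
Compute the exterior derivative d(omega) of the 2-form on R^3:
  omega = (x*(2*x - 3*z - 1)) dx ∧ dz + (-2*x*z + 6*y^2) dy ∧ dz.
d(omega) = (-2*z) dx ∧ dy ∧ dz

For a 2-form omega = sum_{i<j} g_{ij} dx_i ∧ dx_j, the exterior derivative is
  d(omega) = sum_{i<j} d(g_{ij}) ∧ dx_i ∧ dx_j = sum_{i<j, k} (∂g_{ij}/∂x_k) dx_k ∧ dx_i ∧ dx_j.
Expand each term, using dx_k ∧ dx_i ∧ dx_j = sgn(permutation) dx_{(a)} ∧ dx_{(b)} ∧ dx_{(c)} with (a < b < c) sorted:
  d(-2*x*z + 6*y^2) includes (∂/∂x)(-2*x*z + 6*y^2) dx = (-2*z) dx, which multiplied by dy ∧ dz gives (-2*z) dx ∧ dy ∧ dz
Collecting like 3-forms: d(omega) = (-2*z) dx ∧ dy ∧ dz.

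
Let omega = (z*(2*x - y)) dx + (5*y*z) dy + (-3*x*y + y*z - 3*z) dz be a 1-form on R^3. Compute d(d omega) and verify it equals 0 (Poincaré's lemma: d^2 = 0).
d(d omega) = 0

Step 1: d omega = sum_{i<j} (∂f_j/∂x_i - ∂f_i/∂x_j) dx_i ∧ dx_j:
  coeff of dx ∧ dy: z
  coeff of dx ∧ dz: -2*x - 2*y
  coeff of dy ∧ dz: -3*x - 5*y + z
Step 2: Apply d again to each 2-form coefficient. The only possible 3-form in R^3 is dx ∧ dy ∧ dz, with coefficient
  ∂(coeff of dy∧dz)/∂x - ∂(coeff of dx∧dz)/∂y + ∂(coeff of dx∧dy)/∂z
  = ∂/∂x (-3*x - 5*y + z) - ∂/∂y (-2*x - 2*y) + ∂/∂z (z).
Each of these terms simplifies to sums of mixed partials that cancel in pairs. The result is 0 (by equality of mixed partials for smooth functions — Schwarz / Clairaut).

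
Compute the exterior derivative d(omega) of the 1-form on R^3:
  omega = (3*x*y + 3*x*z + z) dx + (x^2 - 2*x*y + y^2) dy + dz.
d(omega) = (-x - 2*y) dx ∧ dy + (-3*x - 1) dx ∧ dz

For a 1-form omega = sum_i f_i dx_i, the exterior derivative is
  d(omega) = sum_{i < j} (∂f_j/∂x_i - ∂f_i/∂x_j) dx_i ∧ dx_j.
  coefficient of dx ∧ dy: ∂f_2/∂x - ∂f_1/∂y = ∂(x^2 - 2*x*y + y^2)/∂x - ∂(3*x*y + 3*x*z + z)/∂y = -x - 2*y
  coefficient of dx ∧ dz: ∂f_3/∂x - ∂f_1/∂z = ∂(1)/∂x - ∂(3*x*y + 3*x*z + z)/∂z = -3*x - 1
Assembling: d(omega) = (-x - 2*y) dx ∧ dy + (-3*x - 1) dx ∧ dz.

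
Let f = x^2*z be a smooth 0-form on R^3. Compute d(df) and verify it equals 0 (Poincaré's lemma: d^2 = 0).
d(df) = 0

Step 1: df = sum_i (∂f/∂x_i) dx_i = (2*x*z) dx + (0) dy + (x^2) dz.
Step 2: Apply d again. Using the 1-form formula, the coefficient of dx ∧ dy in d(df) is ∂^2 f/∂x ∂y - ∂^2 f/∂y ∂x = (0) - (0) = 0 (equality of mixed partials for smooth f).
Similarly for dx ∧ dz and dy ∧ dz — all coefficients vanish. So d(df) = 0.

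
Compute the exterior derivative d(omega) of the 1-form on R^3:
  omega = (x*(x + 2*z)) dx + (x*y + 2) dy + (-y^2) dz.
d(omega) = (y) dx ∧ dy + (-2*x) dx ∧ dz + (-2*y) dy ∧ dz

For a 1-form omega = sum_i f_i dx_i, the exterior derivative is
  d(omega) = sum_{i < j} (∂f_j/∂x_i - ∂f_i/∂x_j) dx_i ∧ dx_j.
  coefficient of dx ∧ dy: ∂f_2/∂x - ∂f_1/∂y = ∂(x*y + 2)/∂x - ∂(x*(x + 2*z))/∂y = y
  coefficient of dx ∧ dz: ∂f_3/∂x - ∂f_1/∂z = ∂(-y^2)/∂x - ∂(x*(x + 2*z))/∂z = -2*x
  coefficient of dy ∧ dz: ∂f_3/∂y - ∂f_2/∂z = ∂(-y^2)/∂y - ∂(x*y + 2)/∂z = -2*y
Assembling: d(omega) = (y) dx ∧ dy + (-2*x) dx ∧ dz + (-2*y) dy ∧ dz.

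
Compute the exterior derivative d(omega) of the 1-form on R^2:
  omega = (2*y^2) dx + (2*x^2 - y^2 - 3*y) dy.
d(omega) = (4*x - 4*y) dx ∧ dy

For a 1-form omega = sum_i f_i dx_i, the exterior derivative is
  d(omega) = sum_{i < j} (∂f_j/∂x_i - ∂f_i/∂x_j) dx_i ∧ dx_j.
  coefficient of dx ∧ dy: ∂f_2/∂x - ∂f_1/∂y = ∂(2*x^2 - y^2 - 3*y)/∂x - ∂(2*y^2)/∂y = 4*x - 4*y
Assembling: d(omega) = (4*x - 4*y) dx ∧ dy.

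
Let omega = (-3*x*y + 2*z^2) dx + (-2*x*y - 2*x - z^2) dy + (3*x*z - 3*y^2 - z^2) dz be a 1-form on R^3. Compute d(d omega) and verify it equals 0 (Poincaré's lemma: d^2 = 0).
d(d omega) = 0

Step 1: d omega = sum_{i<j} (∂f_j/∂x_i - ∂f_i/∂x_j) dx_i ∧ dx_j:
  coeff of dx ∧ dy: 3*x - 2*y - 2
  coeff of dx ∧ dz: -z
  coeff of dy ∧ dz: -6*y + 2*z
Step 2: Apply d again to each 2-form coefficient. The only possible 3-form in R^3 is dx ∧ dy ∧ dz, with coefficient
  ∂(coeff of dy∧dz)/∂x - ∂(coeff of dx∧dz)/∂y + ∂(coeff of dx∧dy)/∂z
  = ∂/∂x (-6*y + 2*z) - ∂/∂y (-z) + ∂/∂z (3*x - 2*y - 2).
Each of these terms simplifies to sums of mixed partials that cancel in pairs. The result is 0 (by equality of mixed partials for smooth functions — Schwarz / Clairaut).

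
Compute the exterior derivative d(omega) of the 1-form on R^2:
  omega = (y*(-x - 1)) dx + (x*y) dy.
d(omega) = (x + y + 1) dx ∧ dy

For a 1-form omega = sum_i f_i dx_i, the exterior derivative is
  d(omega) = sum_{i < j} (∂f_j/∂x_i - ∂f_i/∂x_j) dx_i ∧ dx_j.
  coefficient of dx ∧ dy: ∂f_2/∂x - ∂f_1/∂y = ∂(x*y)/∂x - ∂(y*(-x - 1))/∂y = x + y + 1
Assembling: d(omega) = (x + y + 1) dx ∧ dy.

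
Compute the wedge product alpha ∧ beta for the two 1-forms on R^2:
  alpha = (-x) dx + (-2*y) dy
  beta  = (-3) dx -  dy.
alpha ∧ beta = (x - 6*y) dx ∧ dy

Distribute the wedge, using dx_i ∧ dx_j = -dx_j ∧ dx_i and dx_i ∧ dx_i = 0. For each pair (i, j) with i < j, the coefficient of dx_i ∧ dx_j in alpha ∧ beta is (alpha_i * beta_j - alpha_j * beta_i). Collecting: alpha ∧ beta = (x - 6*y) dx ∧ dy.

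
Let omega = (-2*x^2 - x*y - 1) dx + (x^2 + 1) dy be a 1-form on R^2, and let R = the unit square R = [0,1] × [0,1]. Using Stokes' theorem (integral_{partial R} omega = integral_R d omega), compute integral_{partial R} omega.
integral_(partial R) omega = 3/2

Stokes: integral_partial_R omega = integral_R d omega with d omega = (∂Q/∂x - ∂P/∂y) dx ∧ dy.
  ∂Q/∂x = 2*x
  ∂P/∂y = -x
  integrand = ∂Q/∂x - ∂P/∂y = 3*x.
Integrating over R: integral_0^1 integral_0^1 (3*x) dx dy = 3/2.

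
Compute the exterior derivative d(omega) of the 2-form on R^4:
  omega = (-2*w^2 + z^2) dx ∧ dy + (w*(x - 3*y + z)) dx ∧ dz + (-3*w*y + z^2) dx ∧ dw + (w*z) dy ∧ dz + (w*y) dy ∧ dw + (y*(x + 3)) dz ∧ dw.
d(omega) = (3*w + 2*z) dx ∧ dy ∧ dz + (-w) dx ∧ dy ∧ dw + (x - 2*y - z) dx ∧ dz ∧ dw + (x + z + 3) dy ∧ dz ∧ dw

For a 2-form omega = sum_{i<j} g_{ij} dx_i ∧ dx_j, the exterior derivative is
  d(omega) = sum_{i<j} d(g_{ij}) ∧ dx_i ∧ dx_j = sum_{i<j, k} (∂g_{ij}/∂x_k) dx_k ∧ dx_i ∧ dx_j.
Expand each term, using dx_k ∧ dx_i ∧ dx_j = sgn(permutation) dx_{(a)} ∧ dx_{(b)} ∧ dx_{(c)} with (a < b < c) sorted:
  d(-2*w^2 + z^2) includes (∂/∂z)(-2*w^2 + z^2) dz = (2*z) dz, which multiplied by dx ∧ dy gives (2*z) dx ∧ dy ∧ dz
  d(-2*w^2 + z^2) includes (∂/∂w)(-2*w^2 + z^2) dw = (-4*w) dw, which multiplied by dx ∧ dy gives (-4*w) dx ∧ dy ∧ dw
  d(w*(x - 3*y + z)) includes (∂/∂y)(w*(x - 3*y + z)) dy = (-3*w) dy, which multiplied by dx ∧ dz gives (3*w) dx ∧ dy ∧ dz
  d(w*(x - 3*y + z)) includes (∂/∂w)(w*(x - 3*y + z)) dw = (x - 3*y + z) dw, which multiplied by dx ∧ dz gives (x - 3*y + z) dx ∧ dz ∧ dw
  d(-3*w*y + z^2) includes (∂/∂y)(-3*w*y + z^2) dy = (-3*w) dy, which multiplied by dx ∧ dw gives (3*w) dx ∧ dy ∧ dw
  d(-3*w*y + z^2) includes (∂/∂z)(-3*w*y + z^2) dz = (2*z) dz, which multiplied by dx ∧ dw gives (-2*z) dx ∧ dz ∧ dw
  d(w*z) includes (∂/∂w)(w*z) dw = (z) dw, which multiplied by dy ∧ dz gives (z) dy ∧ dz ∧ dw
  d(y*(x + 3)) includes (∂/∂x)(y*(x + 3)) dx = (y) dx, which multiplied by dz ∧ dw gives (y) dx ∧ dz ∧ dw
  d(y*(x + 3)) includes (∂/∂y)(y*(x + 3)) dy = (x + 3) dy, which multiplied by dz ∧ dw gives (x + 3) dy ∧ dz ∧ dw
Collecting like 3-forms: d(omega) = (3*w + 2*z) dx ∧ dy ∧ dz + (-w) dx ∧ dy ∧ dw + (x - 2*y - z) dx ∧ dz ∧ dw + (x + z + 3) dy ∧ dz ∧ dw.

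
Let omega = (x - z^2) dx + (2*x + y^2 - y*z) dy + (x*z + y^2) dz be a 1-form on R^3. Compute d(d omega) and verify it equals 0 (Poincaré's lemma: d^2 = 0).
d(d omega) = 0

Step 1: d omega = sum_{i<j} (∂f_j/∂x_i - ∂f_i/∂x_j) dx_i ∧ dx_j:
  coeff of dx ∧ dy: 2
  coeff of dx ∧ dz: 3*z
  coeff of dy ∧ dz: 3*y
Step 2: Apply d again to each 2-form coefficient. The only possible 3-form in R^3 is dx ∧ dy ∧ dz, with coefficient
  ∂(coeff of dy∧dz)/∂x - ∂(coeff of dx∧dz)/∂y + ∂(coeff of dx∧dy)/∂z
  = ∂/∂x (3*y) - ∂/∂y (3*z) + ∂/∂z (2).
Each of these terms simplifies to sums of mixed partials that cancel in pairs. The result is 0 (by equality of mixed partials for smooth functions — Schwarz / Clairaut).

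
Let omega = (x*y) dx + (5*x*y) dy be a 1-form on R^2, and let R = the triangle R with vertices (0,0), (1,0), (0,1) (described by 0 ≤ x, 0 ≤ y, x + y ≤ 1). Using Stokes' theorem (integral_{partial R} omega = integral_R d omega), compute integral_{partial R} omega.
integral_(partial R) omega = 2/3

Stokes: integral_partial_R omega = integral_R d omega with d omega = (∂Q/∂x - ∂P/∂y) dx ∧ dy.
  ∂Q/∂x = 5*y
  ∂P/∂y = x
  integrand = ∂Q/∂x - ∂P/∂y = -x + 5*y.
Integrating over R: integral_0^1 integral_0^{1-x} (-x + 5*y) dy dx = 2/3.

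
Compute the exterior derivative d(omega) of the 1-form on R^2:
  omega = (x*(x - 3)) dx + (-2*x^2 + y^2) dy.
d(omega) = (-4*x) dx ∧ dy

For a 1-form omega = sum_i f_i dx_i, the exterior derivative is
  d(omega) = sum_{i < j} (∂f_j/∂x_i - ∂f_i/∂x_j) dx_i ∧ dx_j.
  coefficient of dx ∧ dy: ∂f_2/∂x - ∂f_1/∂y = ∂(-2*x^2 + y^2)/∂x - ∂(x*(x - 3))/∂y = -4*x
Assembling: d(omega) = (-4*x) dx ∧ dy.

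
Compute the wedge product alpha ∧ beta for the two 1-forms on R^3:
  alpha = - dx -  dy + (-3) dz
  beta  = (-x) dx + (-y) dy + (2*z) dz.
alpha ∧ beta = (-x + y) dx ∧ dy + (-3*x - 2*z) dx ∧ dz + (-3*y - 2*z) dy ∧ dz

Distribute the wedge, using dx_i ∧ dx_j = -dx_j ∧ dx_i and dx_i ∧ dx_i = 0. For each pair (i, j) with i < j, the coefficient of dx_i ∧ dx_j in alpha ∧ beta is (alpha_i * beta_j - alpha_j * beta_i). Collecting: alpha ∧ beta = (-x + y) dx ∧ dy + (-3*x - 2*z) dx ∧ dz + (-3*y - 2*z) dy ∧ dz.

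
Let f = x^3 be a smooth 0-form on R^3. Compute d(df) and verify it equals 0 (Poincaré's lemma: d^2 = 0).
d(df) = 0

Step 1: df = sum_i (∂f/∂x_i) dx_i = (3*x^2) dx + (0) dy + (0) dz.
Step 2: Apply d again. Using the 1-form formula, the coefficient of dx ∧ dy in d(df) is ∂^2 f/∂x ∂y - ∂^2 f/∂y ∂x = (0) - (0) = 0 (equality of mixed partials for smooth f).
Similarly for dx ∧ dz and dy ∧ dz — all coefficients vanish. So d(df) = 0.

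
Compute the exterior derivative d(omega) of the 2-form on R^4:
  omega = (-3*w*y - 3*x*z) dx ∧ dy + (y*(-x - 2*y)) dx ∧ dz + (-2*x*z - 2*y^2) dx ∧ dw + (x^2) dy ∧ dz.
d(omega) = (4*y) dx ∧ dy ∧ dz + (y) dx ∧ dy ∧ dw + (2*x) dx ∧ dz ∧ dw

For a 2-form omega = sum_{i<j} g_{ij} dx_i ∧ dx_j, the exterior derivative is
  d(omega) = sum_{i<j} d(g_{ij}) ∧ dx_i ∧ dx_j = sum_{i<j, k} (∂g_{ij}/∂x_k) dx_k ∧ dx_i ∧ dx_j.
Expand each term, using dx_k ∧ dx_i ∧ dx_j = sgn(permutation) dx_{(a)} ∧ dx_{(b)} ∧ dx_{(c)} with (a < b < c) sorted:
  d(-3*w*y - 3*x*z) includes (∂/∂z)(-3*w*y - 3*x*z) dz = (-3*x) dz, which multiplied by dx ∧ dy gives (-3*x) dx ∧ dy ∧ dz
  d(-3*w*y - 3*x*z) includes (∂/∂w)(-3*w*y - 3*x*z) dw = (-3*y) dw, which multiplied by dx ∧ dy gives (-3*y) dx ∧ dy ∧ dw
  d(y*(-x - 2*y)) includes (∂/∂y)(y*(-x - 2*y)) dy = (-x - 4*y) dy, which multiplied by dx ∧ dz gives (x + 4*y) dx ∧ dy ∧ dz
  d(-2*x*z - 2*y^2) includes (∂/∂y)(-2*x*z - 2*y^2) dy = (-4*y) dy, which multiplied by dx ∧ dw gives (4*y) dx ∧ dy ∧ dw
  d(-2*x*z - 2*y^2) includes (∂/∂z)(-2*x*z - 2*y^2) dz = (-2*x) dz, which multiplied by dx ∧ dw gives (2*x) dx ∧ dz ∧ dw
  d(x^2) includes (∂/∂x)(x^2) dx = (2*x) dx, which multiplied by dy ∧ dz gives (2*x) dx ∧ dy ∧ dz
Collecting like 3-forms: d(omega) = (4*y) dx ∧ dy ∧ dz + (y) dx ∧ dy ∧ dw + (2*x) dx ∧ dz ∧ dw.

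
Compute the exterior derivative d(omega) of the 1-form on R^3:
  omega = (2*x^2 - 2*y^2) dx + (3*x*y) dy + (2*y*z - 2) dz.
d(omega) = (7*y) dx ∧ dy + (2*z) dy ∧ dz

For a 1-form omega = sum_i f_i dx_i, the exterior derivative is
  d(omega) = sum_{i < j} (∂f_j/∂x_i - ∂f_i/∂x_j) dx_i ∧ dx_j.
  coefficient of dx ∧ dy: ∂f_2/∂x - ∂f_1/∂y = ∂(3*x*y)/∂x - ∂(2*x^2 - 2*y^2)/∂y = 7*y
  coefficient of dy ∧ dz: ∂f_3/∂y - ∂f_2/∂z = ∂(2*y*z - 2)/∂y - ∂(3*x*y)/∂z = 2*z
Assembling: d(omega) = (7*y) dx ∧ dy + (2*z) dy ∧ dz.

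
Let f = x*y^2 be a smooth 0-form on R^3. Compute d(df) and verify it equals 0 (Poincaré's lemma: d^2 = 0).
d(df) = 0

Step 1: df = sum_i (∂f/∂x_i) dx_i = (y^2) dx + (2*x*y) dy + (0) dz.
Step 2: Apply d again. Using the 1-form formula, the coefficient of dx ∧ dy in d(df) is ∂^2 f/∂x ∂y - ∂^2 f/∂y ∂x = (2*y) - (2*y) = 0 (equality of mixed partials for smooth f).
Similarly for dx ∧ dz and dy ∧ dz — all coefficients vanish. So d(df) = 0.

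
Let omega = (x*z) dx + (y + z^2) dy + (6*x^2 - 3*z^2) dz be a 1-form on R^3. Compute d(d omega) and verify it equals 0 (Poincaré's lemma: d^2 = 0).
d(d omega) = 0

Step 1: d omega = sum_{i<j} (∂f_j/∂x_i - ∂f_i/∂x_j) dx_i ∧ dx_j:
  coeff of dx ∧ dy: 0
  coeff of dx ∧ dz: 11*x
  coeff of dy ∧ dz: -2*z
Step 2: Apply d again to each 2-form coefficient. The only possible 3-form in R^3 is dx ∧ dy ∧ dz, with coefficient
  ∂(coeff of dy∧dz)/∂x - ∂(coeff of dx∧dz)/∂y + ∂(coeff of dx∧dy)/∂z
  = ∂/∂x (-2*z) - ∂/∂y (11*x) + ∂/∂z (0).
Each of these terms simplifies to sums of mixed partials that cancel in pairs. The result is 0 (by equality of mixed partials for smooth functions — Schwarz / Clairaut).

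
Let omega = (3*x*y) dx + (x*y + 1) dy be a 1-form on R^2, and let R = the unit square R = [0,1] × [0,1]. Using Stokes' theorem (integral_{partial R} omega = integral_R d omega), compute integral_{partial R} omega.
integral_(partial R) omega = -1

Stokes: integral_partial_R omega = integral_R d omega with d omega = (∂Q/∂x - ∂P/∂y) dx ∧ dy.
  ∂Q/∂x = y
  ∂P/∂y = 3*x
  integrand = ∂Q/∂x - ∂P/∂y = -3*x + y.
Integrating over R: integral_0^1 integral_0^1 (-3*x + y) dx dy = -1.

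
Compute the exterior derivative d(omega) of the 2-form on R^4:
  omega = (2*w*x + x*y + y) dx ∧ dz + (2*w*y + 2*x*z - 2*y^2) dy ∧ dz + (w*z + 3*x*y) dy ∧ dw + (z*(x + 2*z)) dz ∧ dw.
d(omega) = (-x + 2*z - 1) dx ∧ dy ∧ dz + (2*x + z) dx ∧ dz ∧ dw + (-w + 2*y) dy ∧ dz ∧ dw + (3*y) dx ∧ dy ∧ dw

For a 2-form omega = sum_{i<j} g_{ij} dx_i ∧ dx_j, the exterior derivative is
  d(omega) = sum_{i<j} d(g_{ij}) ∧ dx_i ∧ dx_j = sum_{i<j, k} (∂g_{ij}/∂x_k) dx_k ∧ dx_i ∧ dx_j.
Expand each term, using dx_k ∧ dx_i ∧ dx_j = sgn(permutation) dx_{(a)} ∧ dx_{(b)} ∧ dx_{(c)} with (a < b < c) sorted:
  d(2*w*x + x*y + y) includes (∂/∂y)(2*w*x + x*y + y) dy = (x + 1) dy, which multiplied by dx ∧ dz gives (-x - 1) dx ∧ dy ∧ dz
  d(2*w*x + x*y + y) includes (∂/∂w)(2*w*x + x*y + y) dw = (2*x) dw, which multiplied by dx ∧ dz gives (2*x) dx ∧ dz ∧ dw
  d(2*w*y + 2*x*z - 2*y^2) includes (∂/∂x)(2*w*y + 2*x*z - 2*y^2) dx = (2*z) dx, which multiplied by dy ∧ dz gives (2*z) dx ∧ dy ∧ dz
  d(2*w*y + 2*x*z - 2*y^2) includes (∂/∂w)(2*w*y + 2*x*z - 2*y^2) dw = (2*y) dw, which multiplied by dy ∧ dz gives (2*y) dy ∧ dz ∧ dw
  d(w*z + 3*x*y) includes (∂/∂x)(w*z + 3*x*y) dx = (3*y) dx, which multiplied by dy ∧ dw gives (3*y) dx ∧ dy ∧ dw
  d(w*z + 3*x*y) includes (∂/∂z)(w*z + 3*x*y) dz = (w) dz, which multiplied by dy ∧ dw gives (-w) dy ∧ dz ∧ dw
  d(z*(x + 2*z)) includes (∂/∂x)(z*(x + 2*z)) dx = (z) dx, which multiplied by dz ∧ dw gives (z) dx ∧ dz ∧ dw
Collecting like 3-forms: d(omega) = (-x + 2*z - 1) dx ∧ dy ∧ dz + (2*x + z) dx ∧ dz ∧ dw + (-w + 2*y) dy ∧ dz ∧ dw + (3*y) dx ∧ dy ∧ dw.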